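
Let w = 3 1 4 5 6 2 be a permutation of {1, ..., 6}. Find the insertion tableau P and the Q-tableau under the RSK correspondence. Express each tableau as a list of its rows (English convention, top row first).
P = [[1, 2, 5, 6], [3, 4]], Q = [[1, 3, 4, 5], [2, 6]]

Insert each entry of the permutation into P by Schensted row insertion, recording in Q the position of each new cell.

Insert 3: appended to row 1. P = [[3]].
Insert 1: 1 bumps 3 from row 1; 3 starts row 2. P = [[1], [3]].
Insert 4: appended to row 1. P = [[1, 4], [3]].
Insert 5: appended to row 1. P = [[1, 4, 5], [3]].
Insert 6: appended to row 1. P = [[1, 4, 5, 6], [3]].
Insert 2: 2 bumps 4 from row 1; 4 appends to row 2. P = [[1, 2, 5, 6], [3, 4]].

So P = [[1, 2, 5, 6], [3, 4]], Q = [[1, 3, 4, 5], [2, 6]].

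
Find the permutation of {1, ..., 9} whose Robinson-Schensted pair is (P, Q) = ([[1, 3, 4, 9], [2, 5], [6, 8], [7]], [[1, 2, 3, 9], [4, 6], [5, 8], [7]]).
Reverse the RSK construction: for i from n down to 1, find the cell of Q containing i, remove the entry at that cell from P, and reverse-bump it up through P; the value ejected from row 1 is w(i).

Step i=9: Q has 9 at row 1, column 4; remove that cell from P, ejecting 9. So w(9) = 9. P is now [[1, 3, 4], [2, 5], [6, 8], [7]].
Step i=8: Q has 8 at row 3, column 2; remove 8 from row 3 of P and reverse-bump: 8 enters row 2 and ejects 5; 5 enters row 1 and ejects 4. So w(8) = 4. P is now [[1, 3, 5], [2, 8], [6], [7]].
Step i=7: Q has 7 at row 4, column 1; remove 7 from row 4 of P and reverse-bump: 7 enters row 3 and ejects 6; 6 enters row 2 and ejects 2; 2 enters row 1 and ejects 1. So w(7) = 1. P is now [[2, 3, 5], [6, 8], [7]].
Step i=6: Q has 6 at row 2, column 2; remove 8 from row 2 of P and reverse-bump: 8 enters row 1 and ejects 5. So w(6) = 5. P is now [[2, 3, 8], [6], [7]].
Step i=5: Q has 5 at row 3, column 1; remove 7 from row 3 of P and reverse-bump: 7 enters row 2 and ejects 6; 6 enters row 1 and ejects 3. So w(5) = 3. P is now [[2, 6, 8], [7]].
Step i=4: Q has 4 at row 2, column 1; remove 7 from row 2 of P and reverse-bump: 7 enters row 1 and ejects 6. So w(4) = 6. P is now [[2, 7, 8]].
Step i=3: Q has 3 at row 1, column 3; remove that cell from P, ejecting 8. So w(3) = 8. P is now [[2, 7]].
Step i=2: Q has 2 at row 1, column 2; remove that cell from P, ejecting 7. So w(2) = 7. P is now [[2]].
Step i=1: Q has 1 at row 1, column 1; remove that cell from P, ejecting 2. So w(1) = 2. P is now [].

So w = 2 7 8 6 3 5 1 4 9.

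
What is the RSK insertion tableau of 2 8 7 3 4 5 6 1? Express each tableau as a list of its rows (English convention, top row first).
Insert 2: appended to row 1. P = [[2]].
Insert 8: appended to row 1. P = [[2, 8]].
Insert 7: 7 bumps 8 from row 1; 8 starts row 2. P = [[2, 7], [8]].
Insert 3: 3 bumps 7 from row 1; 7 bumps 8 from row 2; 8 starts row 3. P = [[2, 3], [7], [8]].
Insert 4: appended to row 1. P = [[2, 3, 4], [7], [8]].
Insert 5: appended to row 1. P = [[2, 3, 4, 5], [7], [8]].
Insert 6: appended to row 1. P = [[2, 3, 4, 5, 6], [7], [8]].
Insert 1: 1 bumps 2 from row 1; 2 bumps 7 from row 2; 7 bumps 8 from row 3; 8 starts row 4. P = [[1, 3, 4, 5, 6], [2], [7], [8]].

So P = [[1, 3, 4, 5, 6], [2], [7], [8]].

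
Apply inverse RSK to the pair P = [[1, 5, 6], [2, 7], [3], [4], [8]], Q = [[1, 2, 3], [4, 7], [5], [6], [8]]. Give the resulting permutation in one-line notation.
4 5 8 7 3 2 6 1

Reverse the RSK construction: for i from n down to 1, find the cell of Q containing i, remove the entry at that cell from P, and reverse-bump it up through P; the value ejected from row 1 is w(i).

Step i=8: Q has 8 at row 5, column 1; remove 8 from row 5 of P and reverse-bump: 8 enters row 4 and ejects 4; 4 enters row 3 and ejects 3; 3 enters row 2 and ejects 2; 2 enters row 1 and ejects 1. So w(8) = 1. P is now [[2, 5, 6], [3, 7], [4], [8]].
Step i=7: Q has 7 at row 2, column 2; remove 7 from row 2 of P and reverse-bump: 7 enters row 1 and ejects 6. So w(7) = 6. P is now [[2, 5, 7], [3], [4], [8]].
Step i=6: Q has 6 at row 4, column 1; remove 8 from row 4 of P and reverse-bump: 8 enters row 3 and ejects 4; 4 enters row 2 and ejects 3; 3 enters row 1 and ejects 2. So w(6) = 2. P is now [[3, 5, 7], [4], [8]].
Step i=5: Q has 5 at row 3, column 1; remove 8 from row 3 of P and reverse-bump: 8 enters row 2 and ejects 4; 4 enters row 1 and ejects 3. So w(5) = 3. P is now [[4, 5, 7], [8]].
Step i=4: Q has 4 at row 2, column 1; remove 8 from row 2 of P and reverse-bump: 8 enters row 1 and ejects 7. So w(4) = 7. P is now [[4, 5, 8]].
Step i=3: Q has 3 at row 1, column 3; remove that cell from P, ejecting 8. So w(3) = 8. P is now [[4, 5]].
Step i=2: Q has 2 at row 1, column 2; remove that cell from P, ejecting 5. So w(2) = 5. P is now [[4]].
Step i=1: Q has 1 at row 1, column 1; remove that cell from P, ejecting 4. So w(1) = 4. P is now [].

So w = 4 5 8 7 3 2 6 1.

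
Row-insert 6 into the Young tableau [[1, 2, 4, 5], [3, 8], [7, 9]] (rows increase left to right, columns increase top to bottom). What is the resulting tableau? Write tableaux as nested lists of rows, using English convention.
[[1, 2, 4, 5, 6], [3, 8], [7, 9]]

6 is larger than every entry of row 1, so it is appended to row 1. The new tableau is [[1, 2, 4, 5, 6], [3, 8], [7, 9]].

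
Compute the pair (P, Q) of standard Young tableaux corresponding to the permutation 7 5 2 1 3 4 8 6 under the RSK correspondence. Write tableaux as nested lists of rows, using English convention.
P = [[1, 3, 4, 6], [2, 8], [5], [7]], Q = [[1, 5, 6, 7], [2, 8], [3], [4]]

Insert each entry of the permutation into P by Schensted row insertion, recording in Q the position of each new cell.

Insert 7: appended to row 1. P = [[7]].
Insert 5: 5 bumps 7 from row 1; 7 starts row 2. P = [[5], [7]].
Insert 2: 2 bumps 5 from row 1; 5 bumps 7 from row 2; 7 starts row 3. P = [[2], [5], [7]].
Insert 1: 1 bumps 2 from row 1; 2 bumps 5 from row 2; 5 bumps 7 from row 3; 7 starts row 4. P = [[1], [2], [5], [7]].
Insert 3: appended to row 1. P = [[1, 3], [2], [5], [7]].
Insert 4: appended to row 1. P = [[1, 3, 4], [2], [5], [7]].
Insert 8: appended to row 1. P = [[1, 3, 4, 8], [2], [5], [7]].
Insert 6: 6 bumps 8 from row 1; 8 appends to row 2. P = [[1, 3, 4, 6], [2, 8], [5], [7]].

So P = [[1, 3, 4, 6], [2, 8], [5], [7]], Q = [[1, 5, 6, 7], [2, 8], [3], [4]].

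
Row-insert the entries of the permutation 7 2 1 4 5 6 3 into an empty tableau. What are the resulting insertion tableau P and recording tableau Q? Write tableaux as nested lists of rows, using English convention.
P = [[1, 3, 5, 6], [2, 4], [7]], Q = [[1, 4, 5, 6], [2, 7], [3]]

Insert each entry of the permutation into P by Schensted row insertion, recording in Q the position of each new cell.

Insert 7: appended to row 1. P = [[7]].
Insert 2: 2 bumps 7 from row 1; 7 starts row 2. P = [[2], [7]].
Insert 1: 1 bumps 2 from row 1; 2 bumps 7 from row 2; 7 starts row 3. P = [[1], [2], [7]].
Insert 4: appended to row 1. P = [[1, 4], [2], [7]].
Insert 5: appended to row 1. P = [[1, 4, 5], [2], [7]].
Insert 6: appended to row 1. P = [[1, 4, 5, 6], [2], [7]].
Insert 3: 3 bumps 4 from row 1; 4 appends to row 2. P = [[1, 3, 5, 6], [2, 4], [7]].

So P = [[1, 3, 5, 6], [2, 4], [7]], Q = [[1, 4, 5, 6], [2, 7], [3]].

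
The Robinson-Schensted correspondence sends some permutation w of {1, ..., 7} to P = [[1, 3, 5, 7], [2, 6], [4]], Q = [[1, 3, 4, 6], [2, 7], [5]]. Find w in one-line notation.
4 2 3 6 1 7 5

Reverse the RSK construction: for i from n down to 1, find the cell of Q containing i, remove the entry at that cell from P, and reverse-bump it up through P; the value ejected from row 1 is w(i).

Step i=7: Q has 7 at row 2, column 2; remove 6 from row 2 of P and reverse-bump: 6 enters row 1 and ejects 5. So w(7) = 5. P is now [[1, 3, 6, 7], [2], [4]].
Step i=6: Q has 6 at row 1, column 4; remove that cell from P, ejecting 7. So w(6) = 7. P is now [[1, 3, 6], [2], [4]].
Step i=5: Q has 5 at row 3, column 1; remove 4 from row 3 of P and reverse-bump: 4 enters row 2 and ejects 2; 2 enters row 1 and ejects 1. So w(5) = 1. P is now [[2, 3, 6], [4]].
Step i=4: Q has 4 at row 1, column 3; remove that cell from P, ejecting 6. So w(4) = 6. P is now [[2, 3], [4]].
Step i=3: Q has 3 at row 1, column 2; remove that cell from P, ejecting 3. So w(3) = 3. P is now [[2], [4]].
Step i=2: Q has 2 at row 2, column 1; remove 4 from row 2 of P and reverse-bump: 4 enters row 1 and ejects 2. So w(2) = 2. P is now [[4]].
Step i=1: Q has 1 at row 1, column 1; remove that cell from P, ejecting 4. So w(1) = 4. P is now [].

So w = 4 2 3 6 1 7 5.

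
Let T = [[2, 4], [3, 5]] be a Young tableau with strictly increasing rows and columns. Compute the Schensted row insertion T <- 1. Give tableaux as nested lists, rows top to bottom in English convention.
[[1, 4], [2, 5], [3]]

In row 1, 1 replaces 2 (the leftmost entry greater than 1); 2 is bumped to row 2. In row 2, 2 replaces 3 (the leftmost entry greater than 2); 3 is bumped to row 3. 3 starts a new row 3. The new tableau is [[1, 4], [2, 5], [3]].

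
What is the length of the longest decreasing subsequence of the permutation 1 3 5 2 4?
2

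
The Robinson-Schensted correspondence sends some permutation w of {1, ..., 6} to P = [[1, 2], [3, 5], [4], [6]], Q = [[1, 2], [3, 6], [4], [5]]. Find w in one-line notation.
Reverse the RSK construction: for i from n down to 1, find the cell of Q containing i, remove the entry at that cell from P, and reverse-bump it up through P; the value ejected from row 1 is w(i).

Step i=6: Q has 6 at row 2, column 2; remove 5 from row 2 of P and reverse-bump: 5 enters row 1 and ejects 2. So w(6) = 2. P is now [[1, 5], [3], [4], [6]].
Step i=5: Q has 5 at row 4, column 1; remove 6 from row 4 of P and reverse-bump: 6 enters row 3 and ejects 4; 4 enters row 2 and ejects 3; 3 enters row 1 and ejects 1. So w(5) = 1. P is now [[3, 5], [4], [6]].
Step i=4: Q has 4 at row 3, column 1; remove 6 from row 3 of P and reverse-bump: 6 enters row 2 and ejects 4; 4 enters row 1 and ejects 3. So w(4) = 3. P is now [[4, 5], [6]].
Step i=3: Q has 3 at row 2, column 1; remove 6 from row 2 of P and reverse-bump: 6 enters row 1 and ejects 5. So w(3) = 5. P is now [[4, 6]].
Step i=2: Q has 2 at row 1, column 2; remove that cell from P, ejecting 6. So w(2) = 6. P is now [[4]].
Step i=1: Q has 1 at row 1, column 1; remove that cell from P, ejecting 4. So w(1) = 4. P is now [].

So w = 4 6 5 3 1 2.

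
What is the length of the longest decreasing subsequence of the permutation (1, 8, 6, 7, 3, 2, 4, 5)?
4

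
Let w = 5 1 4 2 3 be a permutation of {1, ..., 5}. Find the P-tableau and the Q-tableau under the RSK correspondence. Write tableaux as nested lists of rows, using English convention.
Insert each entry of the permutation into P by Schensted row insertion, recording in Q the position of each new cell.

Insert 5: appended to row 1. P = [[5]].
Insert 1: 1 bumps 5 from row 1; 5 starts row 2. P = [[1], [5]].
Insert 4: appended to row 1. P = [[1, 4], [5]].
Insert 2: 2 bumps 4 from row 1; 4 bumps 5 from row 2; 5 starts row 3. P = [[1, 2], [4], [5]].
Insert 3: appended to row 1. P = [[1, 2, 3], [4], [5]].

So P = [[1, 2, 3], [4], [5]], Q = [[1, 3, 5], [2], [4]].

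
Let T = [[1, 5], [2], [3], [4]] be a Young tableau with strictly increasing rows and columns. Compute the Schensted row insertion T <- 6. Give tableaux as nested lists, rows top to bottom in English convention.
6 is larger than every entry of row 1, so it is appended to row 1. The new tableau is [[1, 5, 6], [2], [3], [4]].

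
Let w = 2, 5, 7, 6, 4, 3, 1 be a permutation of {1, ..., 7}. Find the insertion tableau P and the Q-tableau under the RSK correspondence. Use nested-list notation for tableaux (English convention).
Insert each entry of the permutation into P by Schensted row insertion, recording in Q the position of each new cell.

Insert 2: appended to row 1. P = [[2]].
Insert 5: appended to row 1. P = [[2, 5]].
Insert 7: appended to row 1. P = [[2, 5, 7]].
Insert 6: 6 bumps 7 from row 1; 7 starts row 2. P = [[2, 5, 6], [7]].
Insert 4: 4 bumps 5 from row 1; 5 bumps 7 from row 2; 7 starts row 3. P = [[2, 4, 6], [5], [7]].
Insert 3: 3 bumps 4 from row 1; 4 bumps 5 from row 2; 5 bumps 7 from row 3; 7 starts row 4. P = [[2, 3, 6], [4], [5], [7]].
Insert 1: 1 bumps 2 from row 1; 2 bumps 4 from row 2; 4 bumps 5 from row 3; 5 bumps 7 from row 4; 7 starts row 5. P = [[1, 3, 6], [2], [4], [5], [7]].

So P = [[1, 3, 6], [2], [4], [5], [7]], Q = [[1, 2, 3], [4], [5], [6], [7]].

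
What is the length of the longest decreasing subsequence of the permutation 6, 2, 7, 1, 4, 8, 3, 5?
3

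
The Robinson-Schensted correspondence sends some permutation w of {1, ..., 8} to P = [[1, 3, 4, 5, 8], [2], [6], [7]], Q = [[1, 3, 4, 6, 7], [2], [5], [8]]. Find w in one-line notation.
Reverse RSK: for i = n, n-1, ..., 1, locate i in Q, remove the corresponding corner cell from P, and reverse-bump its entry up through P; the value ejected from row 1 is w(i).

So w = 7 2 3 6 4 5 8 1.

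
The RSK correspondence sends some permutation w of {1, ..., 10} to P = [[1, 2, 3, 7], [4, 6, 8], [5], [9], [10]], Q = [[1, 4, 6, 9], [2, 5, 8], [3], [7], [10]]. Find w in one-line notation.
Reverse the RSK construction: for i from n down to 1, find the cell of Q containing i, remove the entry at that cell from P, and reverse-bump it up through P; the value ejected from row 1 is w(i).

Step i=10: Q has 10 at row 5, column 1; remove 10 from row 5 of P and reverse-bump: 10 enters row 4 and ejects 9; 9 enters row 3 and ejects 5; 5 enters row 2 and ejects 4; 4 enters row 1 and ejects 3. So w(10) = 3. P is now [[1, 2, 4, 7], [5, 6, 8], [9], [10]].
Step i=9: Q has 9 at row 1, column 4; remove that cell from P, ejecting 7. So w(9) = 7. P is now [[1, 2, 4], [5, 6, 8], [9], [10]].
Step i=8: Q has 8 at row 2, column 3; remove 8 from row 2 of P and reverse-bump: 8 enters row 1 and ejects 4. So w(8) = 4. P is now [[1, 2, 8], [5, 6], [9], [10]].
Step i=7: Q has 7 at row 4, column 1; remove 10 from row 4 of P and reverse-bump: 10 enters row 3 and ejects 9; 9 enters row 2 and ejects 6; 6 enters row 1 and ejects 2. So w(7) = 2. P is now [[1, 6, 8], [5, 9], [10]].
Step i=6: Q has 6 at row 1, column 3; remove that cell from P, ejecting 8. So w(6) = 8. P is now [[1, 6], [5, 9], [10]].
Step i=5: Q has 5 at row 2, column 2; remove 9 from row 2 of P and reverse-bump: 9 enters row 1 and ejects 6. So w(5) = 6. P is now [[1, 9], [5], [10]].
Step i=4: Q has 4 at row 1, column 2; remove that cell from P, ejecting 9. So w(4) = 9. P is now [[1], [5], [10]].
Step i=3: Q has 3 at row 3, column 1; remove 10 from row 3 of P and reverse-bump: 10 enters row 2 and ejects 5; 5 enters row 1 and ejects 1. So w(3) = 1. P is now [[5], [10]].
Step i=2: Q has 2 at row 2, column 1; remove 10 from row 2 of P and reverse-bump: 10 enters row 1 and ejects 5. So w(2) = 5. P is now [[10]].
Step i=1: Q has 1 at row 1, column 1; remove that cell from P, ejecting 10. So w(1) = 10. P is now [].

So w = 10 5 1 9 6 8 2 4 7 3.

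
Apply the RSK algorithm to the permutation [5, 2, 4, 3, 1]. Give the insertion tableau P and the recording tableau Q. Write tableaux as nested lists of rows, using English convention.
P = [[1, 3], [2], [4], [5]], Q = [[1, 3], [2], [4], [5]]

Insert each entry of the permutation into P by Schensted row insertion, recording in Q the position of each new cell.

Insert 5: appended to row 1. P = [[5]].
Insert 2: 2 bumps 5 from row 1; 5 starts row 2. P = [[2], [5]].
Insert 4: appended to row 1. P = [[2, 4], [5]].
Insert 3: 3 bumps 4 from row 1; 4 bumps 5 from row 2; 5 starts row 3. P = [[2, 3], [4], [5]].
Insert 1: 1 bumps 2 from row 1; 2 bumps 4 from row 2; 4 bumps 5 from row 3; 5 starts row 4. P = [[1, 3], [2], [4], [5]].

So P = [[1, 3], [2], [4], [5]], Q = [[1, 3], [2], [4], [5]].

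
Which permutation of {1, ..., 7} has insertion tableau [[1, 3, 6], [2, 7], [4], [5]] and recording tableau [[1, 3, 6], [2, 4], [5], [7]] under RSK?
Reverse RSK: for i = n, n-1, ..., 1, locate i in Q, remove the corresponding corner cell from P, and reverse-bump its entry up through P; the value ejected from row 1 is w(i).

So w = 5 2 7 4 3 6 1.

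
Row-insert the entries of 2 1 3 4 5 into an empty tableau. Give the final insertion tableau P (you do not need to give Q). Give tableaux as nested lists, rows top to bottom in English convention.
Insert 2: appended to row 1. P = [[2]].
Insert 1: 1 bumps 2 from row 1; 2 starts row 2. P = [[1], [2]].
Insert 3: appended to row 1. P = [[1, 3], [2]].
Insert 4: appended to row 1. P = [[1, 3, 4], [2]].
Insert 5: appended to row 1. P = [[1, 3, 4, 5], [2]].

So P = [[1, 3, 4, 5], [2]].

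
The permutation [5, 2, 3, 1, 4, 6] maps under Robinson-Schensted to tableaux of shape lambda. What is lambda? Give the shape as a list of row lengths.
[4, 1, 1]

Row-insert each entry into an empty tableau.

After inserting 5: P = [[5]].
After inserting 2: P = [[2], [5]].
After inserting 3: P = [[2, 3], [5]].
After inserting 1: P = [[1, 3], [2], [5]].
After inserting 4: P = [[1, 3, 4], [2], [5]].
After inserting 6: P = [[1, 3, 4, 6], [2], [5]].

The final insertion tableau P = [[1, 3, 4, 6], [2], [5]] has shape [4, 1, 1].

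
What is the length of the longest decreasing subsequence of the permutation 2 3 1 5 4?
2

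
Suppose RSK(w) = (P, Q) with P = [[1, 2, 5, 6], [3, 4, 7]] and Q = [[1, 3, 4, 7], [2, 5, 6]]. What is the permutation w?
Reverse the RSK construction: for i from n down to 1, find the cell of Q containing i, remove the entry at that cell from P, and reverse-bump it up through P; the value ejected from row 1 is w(i).

Step i=7: Q has 7 at row 1, column 4; remove that cell from P, ejecting 6. So w(7) = 6. P is now [[1, 2, 5], [3, 4, 7]].
Step i=6: Q has 6 at row 2, column 3; remove 7 from row 2 of P and reverse-bump: 7 enters row 1 and ejects 5. So w(6) = 5. P is now [[1, 2, 7], [3, 4]].
Step i=5: Q has 5 at row 2, column 2; remove 4 from row 2 of P and reverse-bump: 4 enters row 1 and ejects 2. So w(5) = 2. P is now [[1, 4, 7], [3]].
Step i=4: Q has 4 at row 1, column 3; remove that cell from P, ejecting 7. So w(4) = 7. P is now [[1, 4], [3]].
Step i=3: Q has 3 at row 1, column 2; remove that cell from P, ejecting 4. So w(3) = 4. P is now [[1], [3]].
Step i=2: Q has 2 at row 2, column 1; remove 3 from row 2 of P and reverse-bump: 3 enters row 1 and ejects 1. So w(2) = 1. P is now [[3]].
Step i=1: Q has 1 at row 1, column 1; remove that cell from P, ejecting 3. So w(1) = 3. P is now [].

So w = 3 1 4 7 2 5 6.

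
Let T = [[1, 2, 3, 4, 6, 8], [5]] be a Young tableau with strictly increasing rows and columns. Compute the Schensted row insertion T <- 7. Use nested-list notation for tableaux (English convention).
[[1, 2, 3, 4, 6, 7], [5, 8]]

In row 1, 7 replaces 8 (the leftmost entry greater than 7); 8 is bumped to row 2. 8 is appended to row 2. The new tableau is [[1, 2, 3, 4, 6, 7], [5, 8]].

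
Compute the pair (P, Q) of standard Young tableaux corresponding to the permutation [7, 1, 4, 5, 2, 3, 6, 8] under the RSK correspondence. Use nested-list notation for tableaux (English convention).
Insert each entry of the permutation into P by Schensted row insertion, recording in Q the position of each new cell.

Insert 7: appended to row 1. P = [[7]].
Insert 1: 1 bumps 7 from row 1; 7 starts row 2. P = [[1], [7]].
Insert 4: appended to row 1. P = [[1, 4], [7]].
Insert 5: appended to row 1. P = [[1, 4, 5], [7]].
Insert 2: 2 bumps 4 from row 1; 4 bumps 7 from row 2; 7 starts row 3. P = [[1, 2, 5], [4], [7]].
Insert 3: 3 bumps 5 from row 1; 5 appends to row 2. P = [[1, 2, 3], [4, 5], [7]].
Insert 6: appended to row 1. P = [[1, 2, 3, 6], [4, 5], [7]].
Insert 8: appended to row 1. P = [[1, 2, 3, 6, 8], [4, 5], [7]].

So P = [[1, 2, 3, 6, 8], [4, 5], [7]], Q = [[1, 3, 4, 7, 8], [2, 6], [5]].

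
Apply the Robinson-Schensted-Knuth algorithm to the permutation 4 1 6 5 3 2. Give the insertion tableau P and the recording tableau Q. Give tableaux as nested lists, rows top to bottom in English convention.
Insert each entry of the permutation into P by Schensted row insertion, recording in Q the position of each new cell.

Insert 4: appended to row 1. P = [[4]].
Insert 1: 1 bumps 4 from row 1; 4 starts row 2. P = [[1], [4]].
Insert 6: appended to row 1. P = [[1, 6], [4]].
Insert 5: 5 bumps 6 from row 1; 6 appends to row 2. P = [[1, 5], [4, 6]].
Insert 3: 3 bumps 5 from row 1; 5 bumps 6 from row 2; 6 starts row 3. P = [[1, 3], [4, 5], [6]].
Insert 2: 2 bumps 3 from row 1; 3 bumps 4 from row 2; 4 bumps 6 from row 3; 6 starts row 4. P = [[1, 2], [3, 5], [4], [6]].

So P = [[1, 2], [3, 5], [4], [6]], Q = [[1, 3], [2, 4], [5], [6]].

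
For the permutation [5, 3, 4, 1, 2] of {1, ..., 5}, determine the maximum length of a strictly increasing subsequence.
2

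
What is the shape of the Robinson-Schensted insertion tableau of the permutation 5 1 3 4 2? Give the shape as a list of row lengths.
Row-insert each entry into an empty tableau.

After inserting 5: P = [[5]].
After inserting 1: P = [[1], [5]].
After inserting 3: P = [[1, 3], [5]].
After inserting 4: P = [[1, 3, 4], [5]].
After inserting 2: P = [[1, 2, 4], [3], [5]].

The final insertion tableau P = [[1, 2, 4], [3], [5]] has shape [3, 1, 1].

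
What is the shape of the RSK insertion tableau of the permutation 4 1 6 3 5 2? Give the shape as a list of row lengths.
Row-insert each entry into an empty tableau.

After inserting 4: P = [[4]].
After inserting 1: P = [[1], [4]].
After inserting 6: P = [[1, 6], [4]].
After inserting 3: P = [[1, 3], [4, 6]].
After inserting 5: P = [[1, 3, 5], [4, 6]].
After inserting 2: P = [[1, 2, 5], [3, 6], [4]].

The final insertion tableau P = [[1, 2, 5], [3, 6], [4]] has shape [3, 2, 1].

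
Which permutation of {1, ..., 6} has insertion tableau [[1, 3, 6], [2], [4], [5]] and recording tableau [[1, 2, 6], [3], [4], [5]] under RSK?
Reverse the RSK construction: for i from n down to 1, find the cell of Q containing i, remove the entry at that cell from P, and reverse-bump it up through P; the value ejected from row 1 is w(i).

Step i=6: Q has 6 at row 1, column 3; remove that cell from P, ejecting 6. So w(6) = 6. P is now [[1, 3], [2], [4], [5]].
Step i=5: Q has 5 at row 4, column 1; remove 5 from row 4 of P and reverse-bump: 5 enters row 3 and ejects 4; 4 enters row 2 and ejects 2; 2 enters row 1 and ejects 1. So w(5) = 1. P is now [[2, 3], [4], [5]].
Step i=4: Q has 4 at row 3, column 1; remove 5 from row 3 of P and reverse-bump: 5 enters row 2 and ejects 4; 4 enters row 1 and ejects 3. So w(4) = 3. P is now [[2, 4], [5]].
Step i=3: Q has 3 at row 2, column 1; remove 5 from row 2 of P and reverse-bump: 5 enters row 1 and ejects 4. So w(3) = 4. P is now [[2, 5]].
Step i=2: Q has 2 at row 1, column 2; remove that cell from P, ejecting 5. So w(2) = 5. P is now [[2]].
Step i=1: Q has 1 at row 1, column 1; remove that cell from P, ejecting 2. So w(1) = 2. P is now [].

So w = 2 5 4 3 1 6.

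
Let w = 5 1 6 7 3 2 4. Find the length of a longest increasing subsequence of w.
3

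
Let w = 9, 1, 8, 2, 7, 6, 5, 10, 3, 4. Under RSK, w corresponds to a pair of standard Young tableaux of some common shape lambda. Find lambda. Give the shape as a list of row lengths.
Row-insert each entry into an empty tableau.

After inserting 9: P = [[9]].
After inserting 1: P = [[1], [9]].
After inserting 8: P = [[1, 8], [9]].
After inserting 2: P = [[1, 2], [8], [9]].
After inserting 7: P = [[1, 2, 7], [8], [9]].
After inserting 6: P = [[1, 2, 6], [7], [8], [9]].
After inserting 5: P = [[1, 2, 5], [6], [7], [8], [9]].
After inserting 10: P = [[1, 2, 5, 10], [6], [7], [8], [9]].
After inserting 3: P = [[1, 2, 3, 10], [5], [6], [7], [8], [9]].
After inserting 4: P = [[1, 2, 3, 4], [5, 10], [6], [7], [8], [9]].

The final insertion tableau P = [[1, 2, 3, 4], [5, 10], [6], [7], [8], [9]] has shape [4, 2, 1, 1, 1, 1].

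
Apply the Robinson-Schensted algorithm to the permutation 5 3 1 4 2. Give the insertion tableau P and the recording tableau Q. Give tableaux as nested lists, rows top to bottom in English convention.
P = [[1, 2], [3, 4], [5]], Q = [[1, 4], [2, 5], [3]]

Insert each entry of the permutation into P by Schensted row insertion, recording in Q the position of each new cell.

After inserting 5: P = [[5]].
After inserting 3: P = [[3], [5]].
After inserting 1: P = [[1], [3], [5]].
After inserting 4: P = [[1, 4], [3], [5]].
After inserting 2: P = [[1, 2], [3, 4], [5]].

So P = [[1, 2], [3, 4], [5]], Q = [[1, 4], [2, 5], [3]].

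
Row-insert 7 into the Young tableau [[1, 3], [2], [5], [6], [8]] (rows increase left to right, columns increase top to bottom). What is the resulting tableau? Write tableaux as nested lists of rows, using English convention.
[[1, 3, 7], [2], [5], [6], [8]]

7 is larger than every entry of row 1, so it is appended to row 1. The new tableau is [[1, 3, 7], [2], [5], [6], [8]].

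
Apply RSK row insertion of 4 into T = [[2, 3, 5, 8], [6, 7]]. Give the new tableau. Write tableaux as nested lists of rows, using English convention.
[[2, 3, 4, 8], [5, 7], [6]]

In row 1, 4 replaces 5 (the leftmost entry greater than 4); 5 is bumped to row 2. In row 2, 5 replaces 6 (the leftmost entry greater than 5); 6 is bumped to row 3. 6 starts a new row 3. The new tableau is [[2, 3, 4, 8], [5, 7], [6]].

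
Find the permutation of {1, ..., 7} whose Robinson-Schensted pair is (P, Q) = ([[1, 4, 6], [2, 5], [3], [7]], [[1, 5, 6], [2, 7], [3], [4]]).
Reverse the RSK construction: for i from n down to 1, find the cell of Q containing i, remove the entry at that cell from P, and reverse-bump it up through P; the value ejected from row 1 is w(i).

Step i=7: Q has 7 at row 2, column 2; remove 5 from row 2 of P and reverse-bump: 5 enters row 1 and ejects 4. So w(7) = 4. P is now [[1, 5, 6], [2], [3], [7]].
Step i=6: Q has 6 at row 1, column 3; remove that cell from P, ejecting 6. So w(6) = 6. P is now [[1, 5], [2], [3], [7]].
Step i=5: Q has 5 at row 1, column 2; remove that cell from P, ejecting 5. So w(5) = 5. P is now [[1], [2], [3], [7]].
Step i=4: Q has 4 at row 4, column 1; remove 7 from row 4 of P and reverse-bump: 7 enters row 3 and ejects 3; 3 enters row 2 and ejects 2; 2 enters row 1 and ejects 1. So w(4) = 1. P is now [[2], [3], [7]].
Step i=3: Q has 3 at row 3, column 1; remove 7 from row 3 of P and reverse-bump: 7 enters row 2 and ejects 3; 3 enters row 1 and ejects 2. So w(3) = 2. P is now [[3], [7]].
Step i=2: Q has 2 at row 2, column 1; remove 7 from row 2 of P and reverse-bump: 7 enters row 1 and ejects 3. So w(2) = 3. P is now [[7]].
Step i=1: Q has 1 at row 1, column 1; remove that cell from P, ejecting 7. So w(1) = 7. P is now [].

So w = 7 3 2 1 5 6 4.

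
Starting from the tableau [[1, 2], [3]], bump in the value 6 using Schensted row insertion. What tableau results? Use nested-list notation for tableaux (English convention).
6 is larger than every entry of row 1, so it is appended to row 1. The new tableau is [[1, 2, 6], [3]].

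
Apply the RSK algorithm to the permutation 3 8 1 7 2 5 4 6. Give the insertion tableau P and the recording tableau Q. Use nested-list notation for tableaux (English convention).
Insert each entry of the permutation into P by Schensted row insertion, recording in Q the position of each new cell.

Insert 3: appended to row 1. P = [[3]].
Insert 8: appended to row 1. P = [[3, 8]].
Insert 1: 1 bumps 3 from row 1; 3 starts row 2. P = [[1, 8], [3]].
Insert 7: 7 bumps 8 from row 1; 8 appends to row 2. P = [[1, 7], [3, 8]].
Insert 2: 2 bumps 7 from row 1; 7 bumps 8 from row 2; 8 starts row 3. P = [[1, 2], [3, 7], [8]].
Insert 5: appended to row 1. P = [[1, 2, 5], [3, 7], [8]].
Insert 4: 4 bumps 5 from row 1; 5 bumps 7 from row 2; 7 bumps 8 from row 3; 8 starts row 4. P = [[1, 2, 4], [3, 5], [7], [8]].
Insert 6: appended to row 1. P = [[1, 2, 4, 6], [3, 5], [7], [8]].

So P = [[1, 2, 4, 6], [3, 5], [7], [8]], Q = [[1, 2, 6, 8], [3, 4], [5], [7]].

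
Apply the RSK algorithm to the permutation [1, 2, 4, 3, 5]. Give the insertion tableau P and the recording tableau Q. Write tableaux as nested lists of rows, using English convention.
Insert each entry of the permutation into P by Schensted row insertion, recording in Q the position of each new cell.

Insert 1: appended to row 1. P = [[1]], Q = [[1]].
Insert 2: appended to row 1. P = [[1, 2]], Q = [[1, 2]].
Insert 4: appended to row 1. P = [[1, 2, 4]], Q = [[1, 2, 3]].
Insert 3: 3 bumps 4 from row 1; 4 starts row 2. P = [[1, 2, 3], [4]], Q = [[1, 2, 3], [4]].
Insert 5: appended to row 1. P = [[1, 2, 3, 5], [4]], Q = [[1, 2, 3, 5], [4]].

So P = [[1, 2, 3, 5], [4]], Q = [[1, 2, 3, 5], [4]].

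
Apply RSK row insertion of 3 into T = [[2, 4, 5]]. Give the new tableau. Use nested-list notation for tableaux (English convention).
[[2, 3, 5], [4]]

In row 1, 3 replaces 4 (the leftmost entry greater than 3); 4 is bumped to row 2. 4 starts a new row 2. The new tableau is [[2, 3, 5], [4]].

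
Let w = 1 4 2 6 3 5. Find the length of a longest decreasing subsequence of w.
2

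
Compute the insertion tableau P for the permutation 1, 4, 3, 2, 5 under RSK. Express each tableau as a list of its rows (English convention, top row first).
P = [[1, 2, 5], [3], [4]]

Insert 1: appended to row 1. P = [[1]].
Insert 4: appended to row 1. P = [[1, 4]].
Insert 3: 3 bumps 4 from row 1; 4 starts row 2. P = [[1, 3], [4]].
Insert 2: 2 bumps 3 from row 1; 3 bumps 4 from row 2; 4 starts row 3. P = [[1, 2], [3], [4]].
Insert 5: appended to row 1. P = [[1, 2, 5], [3], [4]].

So P = [[1, 2, 5], [3], [4]].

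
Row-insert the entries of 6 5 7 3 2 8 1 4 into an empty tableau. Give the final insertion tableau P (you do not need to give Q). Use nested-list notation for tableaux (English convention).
P = [[1, 4, 8], [2, 7], [3], [5], [6]]

After inserting 6: P = [[6]].
After inserting 5: P = [[5], [6]].
After inserting 7: P = [[5, 7], [6]].
After inserting 3: P = [[3, 7], [5], [6]].
After inserting 2: P = [[2, 7], [3], [5], [6]].
After inserting 8: P = [[2, 7, 8], [3], [5], [6]].
After inserting 1: P = [[1, 7, 8], [2], [3], [5], [6]].
After inserting 4: P = [[1, 4, 8], [2, 7], [3], [5], [6]].

So P = [[1, 4, 8], [2, 7], [3], [5], [6]].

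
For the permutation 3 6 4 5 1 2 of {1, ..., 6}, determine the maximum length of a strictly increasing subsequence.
3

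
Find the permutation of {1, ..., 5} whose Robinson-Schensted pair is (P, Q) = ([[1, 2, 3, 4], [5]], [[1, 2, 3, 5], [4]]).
1 2 5 3 4

Reverse the RSK construction: for i from n down to 1, find the cell of Q containing i, remove the entry at that cell from P, and reverse-bump it up through P; the value ejected from row 1 is w(i).

Step i=5: Q has 5 at row 1, column 4; remove that cell from P, ejecting 4. So w(5) = 4. P is now [[1, 2, 3], [5]].
Step i=4: Q has 4 at row 2, column 1; remove 5 from row 2 of P and reverse-bump: 5 enters row 1 and ejects 3. So w(4) = 3. P is now [[1, 2, 5]].
Step i=3: Q has 3 at row 1, column 3; remove that cell from P, ejecting 5. So w(3) = 5. P is now [[1, 2]].
Step i=2: Q has 2 at row 1, column 2; remove that cell from P, ejecting 2. So w(2) = 2. P is now [[1]].
Step i=1: Q has 1 at row 1, column 1; remove that cell from P, ejecting 1. So w(1) = 1. P is now [].

So w = 1 2 5 3 4.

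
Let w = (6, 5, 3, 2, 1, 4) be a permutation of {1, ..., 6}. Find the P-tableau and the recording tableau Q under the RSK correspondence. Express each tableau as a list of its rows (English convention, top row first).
Insert each entry of the permutation into P by Schensted row insertion, recording in Q the position of each new cell.

Insert 6: appended to row 1. P = [[6]].
Insert 5: 5 bumps 6 from row 1; 6 starts row 2. P = [[5], [6]].
Insert 3: 3 bumps 5 from row 1; 5 bumps 6 from row 2; 6 starts row 3. P = [[3], [5], [6]].
Insert 2: 2 bumps 3 from row 1; 3 bumps 5 from row 2; 5 bumps 6 from row 3; 6 starts row 4. P = [[2], [3], [5], [6]].
Insert 1: 1 bumps 2 from row 1; 2 bumps 3 from row 2; 3 bumps 5 from row 3; 5 bumps 6 from row 4; 6 starts row 5. P = [[1], [2], [3], [5], [6]].
Insert 4: appended to row 1. P = [[1, 4], [2], [3], [5], [6]].

So P = [[1, 4], [2], [3], [5], [6]], Q = [[1, 6], [2], [3], [4], [5]].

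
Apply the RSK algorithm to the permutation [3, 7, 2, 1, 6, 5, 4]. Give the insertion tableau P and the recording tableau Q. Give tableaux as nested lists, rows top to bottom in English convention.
Insert each entry of the permutation into P by Schensted row insertion, recording in Q the position of each new cell.

Insert 3: appended to row 1. P = [[3]], Q = [[1]].
Insert 7: appended to row 1. P = [[3, 7]], Q = [[1, 2]].
Insert 2: 2 bumps 3 from row 1; 3 starts row 2. P = [[2, 7], [3]], Q = [[1, 2], [3]].
Insert 1: 1 bumps 2 from row 1; 2 bumps 3 from row 2; 3 starts row 3. P = [[1, 7], [2], [3]], Q = [[1, 2], [3], [4]].
Insert 6: 6 bumps 7 from row 1; 7 appends to row 2. P = [[1, 6], [2, 7], [3]], Q = [[1, 2], [3, 5], [4]].
Insert 5: 5 bumps 6 from row 1; 6 bumps 7 from row 2; 7 appends to row 3. P = [[1, 5], [2, 6], [3, 7]], Q = [[1, 2], [3, 5], [4, 6]].
Insert 4: 4 bumps 5 from row 1; 5 bumps 6 from row 2; 6 bumps 7 from row 3; 7 starts row 4. P = [[1, 4], [2, 5], [3, 6], [7]], Q = [[1, 2], [3, 5], [4, 6], [7]].

So P = [[1, 4], [2, 5], [3, 6], [7]], Q = [[1, 2], [3, 5], [4, 6], [7]].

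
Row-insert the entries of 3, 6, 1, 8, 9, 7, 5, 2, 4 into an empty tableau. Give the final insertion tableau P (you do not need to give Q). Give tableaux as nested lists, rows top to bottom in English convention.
Insert 3: appended to row 1. P = [[3]].
Insert 6: appended to row 1. P = [[3, 6]].
Insert 1: 1 bumps 3 from row 1; 3 starts row 2. P = [[1, 6], [3]].
Insert 8: appended to row 1. P = [[1, 6, 8], [3]].
Insert 9: appended to row 1. P = [[1, 6, 8, 9], [3]].
Insert 7: 7 bumps 8 from row 1; 8 appends to row 2. P = [[1, 6, 7, 9], [3, 8]].
Insert 5: 5 bumps 6 from row 1; 6 bumps 8 from row 2; 8 starts row 3. P = [[1, 5, 7, 9], [3, 6], [8]].
Insert 2: 2 bumps 5 from row 1; 5 bumps 6 from row 2; 6 bumps 8 from row 3; 8 starts row 4. P = [[1, 2, 7, 9], [3, 5], [6], [8]].
Insert 4: 4 bumps 7 from row 1; 7 appends to row 2. P = [[1, 2, 4, 9], [3, 5, 7], [6], [8]].

So P = [[1, 2, 4, 9], [3, 5, 7], [6], [8]].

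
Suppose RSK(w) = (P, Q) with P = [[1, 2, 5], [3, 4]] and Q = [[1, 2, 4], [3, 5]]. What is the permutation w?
3 4 1 5 2

Reverse the RSK construction: for i from n down to 1, find the cell of Q containing i, remove the entry at that cell from P, and reverse-bump it up through P; the value ejected from row 1 is w(i).

Step i=5: Q has 5 at row 2, column 2; remove 4 from row 2 of P and reverse-bump: 4 enters row 1 and ejects 2. So w(5) = 2. P is now [[1, 4, 5], [3]].
Step i=4: Q has 4 at row 1, column 3; remove that cell from P, ejecting 5. So w(4) = 5. P is now [[1, 4], [3]].
Step i=3: Q has 3 at row 2, column 1; remove 3 from row 2 of P and reverse-bump: 3 enters row 1 and ejects 1. So w(3) = 1. P is now [[3, 4]].
Step i=2: Q has 2 at row 1, column 2; remove that cell from P, ejecting 4. So w(2) = 4. P is now [[3]].
Step i=1: Q has 1 at row 1, column 1; remove that cell from P, ejecting 3. So w(1) = 3. P is now [].

So w = 3 4 1 5 2.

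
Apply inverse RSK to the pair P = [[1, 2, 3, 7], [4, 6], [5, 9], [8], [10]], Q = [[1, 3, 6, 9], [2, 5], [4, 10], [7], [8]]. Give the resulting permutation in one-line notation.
Reverse the RSK construction: for i from n down to 1, find the cell of Q containing i, remove the entry at that cell from P, and reverse-bump it up through P; the value ejected from row 1 is w(i).

Step i=10: Q has 10 at row 3, column 2; remove 9 from row 3 of P and reverse-bump: 9 enters row 2 and ejects 6; 6 enters row 1 and ejects 3. So w(10) = 3. P is now [[1, 2, 6, 7], [4, 9], [5], [8], [10]].
Step i=9: Q has 9 at row 1, column 4; remove that cell from P, ejecting 7. So w(9) = 7. P is now [[1, 2, 6], [4, 9], [5], [8], [10]].
Step i=8: Q has 8 at row 5, column 1; remove 10 from row 5 of P and reverse-bump: 10 enters row 4 and ejects 8; 8 enters row 3 and ejects 5; 5 enters row 2 and ejects 4; 4 enters row 1 and ejects 2. So w(8) = 2. P is now [[1, 4, 6], [5, 9], [8], [10]].
Step i=7: Q has 7 at row 4, column 1; remove 10 from row 4 of P and reverse-bump: 10 enters row 3 and ejects 8; 8 enters row 2 and ejects 5; 5 enters row 1 and ejects 4. So w(7) = 4. P is now [[1, 5, 6], [8, 9], [10]].
Step i=6: Q has 6 at row 1, column 3; remove that cell from P, ejecting 6. So w(6) = 6. P is now [[1, 5], [8, 9], [10]].
Step i=5: Q has 5 at row 2, column 2; remove 9 from row 2 of P and reverse-bump: 9 enters row 1 and ejects 5. So w(5) = 5. P is now [[1, 9], [8], [10]].
Step i=4: Q has 4 at row 3, column 1; remove 10 from row 3 of P and reverse-bump: 10 enters row 2 and ejects 8; 8 enters row 1 and ejects 1. So w(4) = 1. P is now [[8, 9], [10]].
Step i=3: Q has 3 at row 1, column 2; remove that cell from P, ejecting 9. So w(3) = 9. P is now [[8], [10]].
Step i=2: Q has 2 at row 2, column 1; remove 10 from row 2 of P and reverse-bump: 10 enters row 1 and ejects 8. So w(2) = 8. P is now [[10]].
Step i=1: Q has 1 at row 1, column 1; remove that cell from P, ejecting 10. So w(1) = 10. P is now [].

So w = 10 8 9 1 5 6 4 2 7 3.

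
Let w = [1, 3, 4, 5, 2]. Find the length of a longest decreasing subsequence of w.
2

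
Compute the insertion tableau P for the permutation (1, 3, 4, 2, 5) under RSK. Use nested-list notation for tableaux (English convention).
P = [[1, 2, 4, 5], [3]]

After inserting 1: P = [[1]].
After inserting 3: P = [[1, 3]].
After inserting 4: P = [[1, 3, 4]].
After inserting 2: P = [[1, 2, 4], [3]].
After inserting 5: P = [[1, 2, 4, 5], [3]].

So P = [[1, 2, 4, 5], [3]].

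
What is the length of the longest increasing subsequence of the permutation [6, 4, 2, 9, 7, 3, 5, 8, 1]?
4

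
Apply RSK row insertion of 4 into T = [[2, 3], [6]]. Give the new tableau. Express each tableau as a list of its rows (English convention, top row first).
[[2, 3, 4], [6]]

4 is larger than every entry of row 1, so it is appended to row 1. The new tableau is [[2, 3, 4], [6]].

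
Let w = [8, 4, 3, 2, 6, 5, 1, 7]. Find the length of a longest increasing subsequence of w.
3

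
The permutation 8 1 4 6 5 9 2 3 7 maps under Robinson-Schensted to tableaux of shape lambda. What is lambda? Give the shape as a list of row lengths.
RSK row insertion gives P = [[1, 2, 3, 7], [4, 5, 9], [6], [8]], which has shape [4, 3, 1, 1].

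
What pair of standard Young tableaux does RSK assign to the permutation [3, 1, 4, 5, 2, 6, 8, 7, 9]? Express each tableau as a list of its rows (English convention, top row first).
Insert each entry of the permutation into P by Schensted row insertion, recording in Q the position of each new cell.

Insert 3: appended to row 1. P = [[3]].
Insert 1: 1 bumps 3 from row 1; 3 starts row 2. P = [[1], [3]].
Insert 4: appended to row 1. P = [[1, 4], [3]].
Insert 5: appended to row 1. P = [[1, 4, 5], [3]].
Insert 2: 2 bumps 4 from row 1; 4 appends to row 2. P = [[1, 2, 5], [3, 4]].
Insert 6: appended to row 1. P = [[1, 2, 5, 6], [3, 4]].
Insert 8: appended to row 1. P = [[1, 2, 5, 6, 8], [3, 4]].
Insert 7: 7 bumps 8 from row 1; 8 appends to row 2. P = [[1, 2, 5, 6, 7], [3, 4, 8]].
Insert 9: appended to row 1. P = [[1, 2, 5, 6, 7, 9], [3, 4, 8]].

So P = [[1, 2, 5, 6, 7, 9], [3, 4, 8]], Q = [[1, 3, 4, 6, 7, 9], [2, 5, 8]].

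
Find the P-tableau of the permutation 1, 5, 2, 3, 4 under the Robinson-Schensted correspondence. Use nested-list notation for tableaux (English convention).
P = [[1, 2, 3, 4], [5]]

After inserting 1: P = [[1]].
After inserting 5: P = [[1, 5]].
After inserting 2: P = [[1, 2], [5]].
After inserting 3: P = [[1, 2, 3], [5]].
After inserting 4: P = [[1, 2, 3, 4], [5]].

So P = [[1, 2, 3, 4], [5]].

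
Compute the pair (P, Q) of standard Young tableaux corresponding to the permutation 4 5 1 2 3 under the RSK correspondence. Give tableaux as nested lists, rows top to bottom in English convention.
P = [[1, 2, 3], [4, 5]], Q = [[1, 2, 5], [3, 4]]

Insert each entry of the permutation into P by Schensted row insertion, recording in Q the position of each new cell.

Insert 4: appended to row 1. P = [[4]].
Insert 5: appended to row 1. P = [[4, 5]].
Insert 1: 1 bumps 4 from row 1; 4 starts row 2. P = [[1, 5], [4]].
Insert 2: 2 bumps 5 from row 1; 5 appends to row 2. P = [[1, 2], [4, 5]].
Insert 3: appended to row 1. P = [[1, 2, 3], [4, 5]].

So P = [[1, 2, 3], [4, 5]], Q = [[1, 2, 5], [3, 4]].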